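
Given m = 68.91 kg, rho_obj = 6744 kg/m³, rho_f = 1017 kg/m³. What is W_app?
Formula: W_{app} = mg\left(1 - \frac{\rho_f}{\rho_{obj}}\right)
W_app = 68.91·9.81·(1 − 1017/6744) = 574.1 N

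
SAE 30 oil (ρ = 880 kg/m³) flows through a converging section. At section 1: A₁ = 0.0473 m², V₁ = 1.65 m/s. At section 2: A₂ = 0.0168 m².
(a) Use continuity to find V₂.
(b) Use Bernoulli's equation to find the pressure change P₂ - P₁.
(a) Continuity: A₁V₁=A₂V₂ -> V₂=A₁V₁/A₂=0.0473*1.65/0.0168=4.65 m/s
(b) Bernoulli: P₂-P₁=0.5*rho*(V₁^2-V₂^2)/1000=0.5*880*(1.65^2-4.65^2)/1000=-8.316 kPa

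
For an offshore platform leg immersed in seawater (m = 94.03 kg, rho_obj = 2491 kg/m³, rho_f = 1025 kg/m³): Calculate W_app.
Formula: W_{app} = mg\left(1 - \frac{\rho_f}{\rho_{obj}}\right)
W_app = 94.03·9.81·(1 − 1025/2491) = 542.9 N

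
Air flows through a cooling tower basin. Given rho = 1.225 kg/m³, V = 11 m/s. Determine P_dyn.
Formula: P_{dyn} = \frac{1}{2} \rho V^2
P_dyn = 0.5·1.225·11²/1000 = 0.07411 kPa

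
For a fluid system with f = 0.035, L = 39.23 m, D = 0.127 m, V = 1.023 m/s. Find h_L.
Formula: h_L = f \frac{L}{D} \frac{V^2}{2g}
h_L = 0.035·(39.23/0.127)·1.023²/(2·9.81) = 0.5767 m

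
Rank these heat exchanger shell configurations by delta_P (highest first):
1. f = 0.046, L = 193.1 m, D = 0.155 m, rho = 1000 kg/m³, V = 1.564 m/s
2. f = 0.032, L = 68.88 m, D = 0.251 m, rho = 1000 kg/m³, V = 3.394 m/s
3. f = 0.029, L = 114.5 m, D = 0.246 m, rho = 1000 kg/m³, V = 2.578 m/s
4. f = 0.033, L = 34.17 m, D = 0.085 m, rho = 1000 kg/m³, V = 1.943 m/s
Case 1: delta_P = 70.09 kPa
Case 2: delta_P = 50.58 kPa
Case 3: delta_P = 44.85 kPa
Case 4: delta_P = 25.04 kPa
Ranking (highest first): 1, 2, 3, 4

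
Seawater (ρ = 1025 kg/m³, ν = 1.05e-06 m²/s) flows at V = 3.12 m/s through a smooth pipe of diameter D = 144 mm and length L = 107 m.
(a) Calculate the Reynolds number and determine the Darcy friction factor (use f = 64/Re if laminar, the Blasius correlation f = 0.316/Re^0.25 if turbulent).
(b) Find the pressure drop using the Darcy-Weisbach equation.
(a) Re = V·D/ν = 3.12·0.144/1.05e-06 = 427890 → turbulent (Re > 4000); f = 0.316/Re^0.25 = 0.316/427890^0.25 = 0.012355 (Blasius is strictly valid for Re ≲ 1e5; used here as the smooth-pipe estimate the problem specifies)
(b) Darcy-Weisbach: ΔP = f·(L/D)·½ρV²/1000 = 0.012355·(107/0.144)·½·1025·3.12²/1000 = 45.8 kPa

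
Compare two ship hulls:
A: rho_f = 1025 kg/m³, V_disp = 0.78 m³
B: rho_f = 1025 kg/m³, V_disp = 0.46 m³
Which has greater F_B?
F_B(A) = 7843 N, F_B(B) = 4625 N. Answer: A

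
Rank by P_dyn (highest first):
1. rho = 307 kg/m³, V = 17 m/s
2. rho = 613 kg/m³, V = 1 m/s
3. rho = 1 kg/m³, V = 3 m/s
Case 1: P_dyn = 44.36 kPa
Case 2: P_dyn = 0.3065 kPa
Case 3: P_dyn = 0.0045 kPa
Ranking (highest first): 1, 2, 3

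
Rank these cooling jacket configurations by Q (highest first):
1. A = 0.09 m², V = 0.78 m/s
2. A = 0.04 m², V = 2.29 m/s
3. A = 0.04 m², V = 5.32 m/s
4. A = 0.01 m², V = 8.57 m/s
Case 1: Q = 70.2 L/s
Case 2: Q = 91.6 L/s
Case 3: Q = 212.8 L/s
Case 4: Q = 85.7 L/s
Ranking (highest first): 3, 2, 4, 1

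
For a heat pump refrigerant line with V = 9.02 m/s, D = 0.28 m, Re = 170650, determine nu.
Formula: Re = \frac{V D}{\nu}
Substituting knowns: 170650 = 9.02·0.28/nu
Solving for nu: nu = 9.02·0.28/170650 = 1.480e-05 m²/s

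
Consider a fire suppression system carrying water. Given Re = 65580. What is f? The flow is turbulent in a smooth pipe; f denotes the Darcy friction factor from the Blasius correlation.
Formula: f = \frac{0.316}{Re^{0.25}}
f = 0.316/65580^0.25 = 0.01975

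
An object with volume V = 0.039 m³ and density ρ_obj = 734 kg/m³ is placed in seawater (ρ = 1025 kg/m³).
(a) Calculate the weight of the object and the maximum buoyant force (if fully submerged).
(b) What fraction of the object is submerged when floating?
(a) W=rho_obj*g*V=734*9.81*0.039=280.8 N; F_B(max)=rho*g*V=1025*9.81*0.039=392.2 N
(b) Floating fraction=rho_obj/rho=734/1025=0.716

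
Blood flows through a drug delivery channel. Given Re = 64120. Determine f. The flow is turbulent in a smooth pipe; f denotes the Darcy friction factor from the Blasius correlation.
Formula: f = \frac{0.316}{Re^{0.25}}
f = 0.316/64120^0.25 = 0.01986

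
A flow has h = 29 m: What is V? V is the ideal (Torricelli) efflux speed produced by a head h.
Formula: V = \sqrt{2 g h}
V = √(2·9.81·29) = 23.85 m/s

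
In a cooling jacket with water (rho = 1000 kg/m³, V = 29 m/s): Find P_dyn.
Formula: P_{dyn} = \frac{1}{2} \rho V^2
P_dyn = 0.5·1000·29²/1000 = 420.5 kPa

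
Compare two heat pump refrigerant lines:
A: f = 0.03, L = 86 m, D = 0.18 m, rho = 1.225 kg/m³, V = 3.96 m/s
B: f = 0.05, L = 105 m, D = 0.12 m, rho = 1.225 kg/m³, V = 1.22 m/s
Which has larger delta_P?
delta_P(A) = 0.1377 kPa, delta_P(B) = 0.03988 kPa. Answer: A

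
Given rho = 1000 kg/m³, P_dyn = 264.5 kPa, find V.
Formula: P_{dyn} = \frac{1}{2} \rho V^2
Substituting knowns: 264.5 = 0.5·1000·V²/1000
Solving for V: V = √(2·(264.5·1000)/1000) = 23 m/s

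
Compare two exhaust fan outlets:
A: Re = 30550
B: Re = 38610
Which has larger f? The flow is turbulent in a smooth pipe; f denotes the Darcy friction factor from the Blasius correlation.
f(A) = 0.0239, f(B) = 0.02254. Answer: A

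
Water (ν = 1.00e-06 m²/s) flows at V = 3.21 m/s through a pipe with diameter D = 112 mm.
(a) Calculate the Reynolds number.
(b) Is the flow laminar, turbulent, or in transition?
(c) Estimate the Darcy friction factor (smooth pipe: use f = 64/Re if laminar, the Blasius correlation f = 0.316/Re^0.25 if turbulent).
(a) Re = V·D/ν = 3.21·0.112/1.00e-06 = 359520
(b) Flow regime: turbulent (Re > 4000)
(c) Friction factor: f = 0.316/Re^0.25 = 0.316/359520^0.25 = 0.0129 (Blasius is strictly valid for Re ≲ 1e5; used here as the smooth-pipe estimate the problem specifies)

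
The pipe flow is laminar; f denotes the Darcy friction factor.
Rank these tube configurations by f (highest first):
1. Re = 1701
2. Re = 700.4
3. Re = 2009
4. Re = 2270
Case 1: f = 0.03762
Case 2: f = 0.09138
Case 3: f = 0.03186
Case 4: f = 0.02819
Ranking (highest first): 2, 1, 3, 4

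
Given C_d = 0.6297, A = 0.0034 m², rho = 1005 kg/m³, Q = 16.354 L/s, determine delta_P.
Formula: Q = C_d A \sqrt{\frac{2 \Delta P}{\rho}}
Substituting knowns: 16.354 = 0.6297·0.0034·√(2·(delta_P·1000)/1005)·1000
Solving for delta_P: delta_P = ((16.354/1000)/(0.6297·0.0034))²·1005/2/1000 = 29.32 kPa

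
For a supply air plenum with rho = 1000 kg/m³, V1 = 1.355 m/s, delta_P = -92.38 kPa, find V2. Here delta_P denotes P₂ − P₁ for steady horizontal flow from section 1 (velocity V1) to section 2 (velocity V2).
Formula: \Delta P = \frac{1}{2} \rho (V_1^2 - V_2^2)
Substituting knowns: -92.38 = 0.5·1000·(1.355² − V2²)/1000
Solving for V2: V2 = √(1.355² − 2·(-92.38·1000)/1000) = 13.66 m/s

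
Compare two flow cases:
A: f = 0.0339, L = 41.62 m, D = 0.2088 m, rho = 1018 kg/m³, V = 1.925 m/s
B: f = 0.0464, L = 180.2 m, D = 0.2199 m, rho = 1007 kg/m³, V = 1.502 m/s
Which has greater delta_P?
delta_P(A) = 12.75 kPa, delta_P(B) = 43.19 kPa. Answer: B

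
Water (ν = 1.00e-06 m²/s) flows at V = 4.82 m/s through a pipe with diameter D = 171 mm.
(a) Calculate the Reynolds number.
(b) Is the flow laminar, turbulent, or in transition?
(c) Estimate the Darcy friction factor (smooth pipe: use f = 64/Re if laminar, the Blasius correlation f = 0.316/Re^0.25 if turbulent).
(a) Re = V·D/ν = 4.82·0.171/1.00e-06 = 824220
(b) Flow regime: turbulent (Re > 4000)
(c) Friction factor: f = 0.316/Re^0.25 = 0.316/824220^0.25 = 0.01049 (Blasius is strictly valid for Re ≲ 1e5; used here as the smooth-pipe estimate the problem specifies)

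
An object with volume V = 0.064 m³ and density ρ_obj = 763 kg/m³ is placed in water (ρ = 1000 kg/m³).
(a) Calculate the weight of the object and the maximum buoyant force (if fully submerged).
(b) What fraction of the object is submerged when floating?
(a) W=rho_obj*g*V=763*9.81*0.064=479.0 N; F_B(max)=rho*g*V=1000*9.81*0.064=627.8 N
(b) Floating fraction=rho_obj/rho=763/1000=0.763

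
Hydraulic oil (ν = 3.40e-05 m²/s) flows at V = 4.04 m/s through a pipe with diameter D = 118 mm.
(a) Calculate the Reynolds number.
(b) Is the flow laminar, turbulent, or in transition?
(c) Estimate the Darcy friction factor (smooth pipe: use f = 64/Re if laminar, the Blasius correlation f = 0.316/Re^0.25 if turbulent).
(a) Re = V·D/ν = 4.04·0.118/3.40e-05 = 14021
(b) Flow regime: turbulent (Re > 4000)
(c) Friction factor: f = 0.316/Re^0.25 = 0.316/14021^0.25 = 0.02904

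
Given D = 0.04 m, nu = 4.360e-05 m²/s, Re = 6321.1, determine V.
Formula: Re = \frac{V D}{\nu}
Substituting knowns: 6321.1 = V·0.04/4.360e-05
Solving for V: V = 6321.1·4.360e-05/0.04 = 6.89 m/s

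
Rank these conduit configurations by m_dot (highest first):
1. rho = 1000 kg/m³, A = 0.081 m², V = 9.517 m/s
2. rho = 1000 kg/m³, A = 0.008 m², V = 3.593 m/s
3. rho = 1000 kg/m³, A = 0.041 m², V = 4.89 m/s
Case 1: m_dot = 770.9 kg/s
Case 2: m_dot = 28.74 kg/s
Case 3: m_dot = 200.5 kg/s
Ranking (highest first): 1, 3, 2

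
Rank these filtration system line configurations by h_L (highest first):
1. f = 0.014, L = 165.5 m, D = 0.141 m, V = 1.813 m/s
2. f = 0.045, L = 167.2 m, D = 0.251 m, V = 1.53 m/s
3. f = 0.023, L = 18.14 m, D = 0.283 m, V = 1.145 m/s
Case 1: h_L = 2.753 m
Case 2: h_L = 3.577 m
Case 3: h_L = 0.09851 m
Ranking (highest first): 2, 1, 3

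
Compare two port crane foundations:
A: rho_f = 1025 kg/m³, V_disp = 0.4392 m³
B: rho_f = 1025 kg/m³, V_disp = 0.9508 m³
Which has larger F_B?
F_B(A) = 4416 N, F_B(B) = 9561 N. Answer: B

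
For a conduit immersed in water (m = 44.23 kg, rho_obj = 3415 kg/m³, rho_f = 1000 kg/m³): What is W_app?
Formula: W_{app} = mg\left(1 - \frac{\rho_f}{\rho_{obj}}\right)
W_app = 44.23·9.81·(1 − 1000/3415) = 306.8 N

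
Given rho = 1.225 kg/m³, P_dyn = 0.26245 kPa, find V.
Formula: P_{dyn} = \frac{1}{2} \rho V^2
Substituting knowns: 0.26245 = 0.5·1.225·V²/1000
Solving for V: V = √(2·(0.26245·1000)/1.225) = 20.7 m/s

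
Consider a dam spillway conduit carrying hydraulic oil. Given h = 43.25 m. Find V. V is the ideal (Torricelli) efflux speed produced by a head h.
Formula: V = \sqrt{2 g h}
V = √(2·9.81·43.25) = 29.13 m/s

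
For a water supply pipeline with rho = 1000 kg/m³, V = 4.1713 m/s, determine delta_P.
Formula: V = \sqrt{\frac{2 \Delta P}{\rho}}
Substituting knowns: 4.1713 = √(2·(delta_P·1000)/1000)
Solving for delta_P: delta_P = 4.1713²·1000/2/1000 = 8.7 kPa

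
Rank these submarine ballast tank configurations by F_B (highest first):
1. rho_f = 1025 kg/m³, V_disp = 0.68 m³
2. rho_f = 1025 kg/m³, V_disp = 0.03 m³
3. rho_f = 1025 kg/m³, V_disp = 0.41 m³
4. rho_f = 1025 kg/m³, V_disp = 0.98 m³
Case 1: F_B = 6838 N
Case 2: F_B = 301.7 N
Case 3: F_B = 4123 N
Case 4: F_B = 9854 N
Ranking (highest first): 4, 1, 3, 2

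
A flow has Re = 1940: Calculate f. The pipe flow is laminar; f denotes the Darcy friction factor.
Formula: f = \frac{64}{Re}
f = 64/1940 = 0.03299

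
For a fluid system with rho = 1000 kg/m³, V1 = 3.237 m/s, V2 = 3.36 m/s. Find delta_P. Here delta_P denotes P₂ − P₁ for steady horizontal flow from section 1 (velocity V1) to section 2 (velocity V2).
Formula: \Delta P = \frac{1}{2} \rho (V_1^2 - V_2^2)
delta_P = 0.5·1000·(3.237² − 3.36²)/1000 = -0.4057 kPa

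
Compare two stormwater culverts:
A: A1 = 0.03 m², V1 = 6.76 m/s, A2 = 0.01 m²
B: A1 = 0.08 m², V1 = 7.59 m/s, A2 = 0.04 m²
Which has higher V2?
V2(A) = 20.28 m/s, V2(B) = 15.18 m/s. Answer: A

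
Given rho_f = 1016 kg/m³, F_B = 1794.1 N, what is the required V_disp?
Formula: F_B = \rho_f g V_{disp}
Substituting knowns: 1794.1 = 1016·9.81·V_disp
Solving for V_disp: V_disp = 1794.1/(1016·9.81) = 0.18 m³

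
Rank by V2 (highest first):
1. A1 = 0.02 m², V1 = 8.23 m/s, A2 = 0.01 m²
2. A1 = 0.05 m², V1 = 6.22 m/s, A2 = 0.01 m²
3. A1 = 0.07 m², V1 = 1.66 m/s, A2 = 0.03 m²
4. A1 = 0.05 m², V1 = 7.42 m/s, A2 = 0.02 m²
Case 1: V2 = 16.46 m/s
Case 2: V2 = 31.1 m/s
Case 3: V2 = 3.873 m/s
Case 4: V2 = 18.55 m/s
Ranking (highest first): 2, 4, 1, 3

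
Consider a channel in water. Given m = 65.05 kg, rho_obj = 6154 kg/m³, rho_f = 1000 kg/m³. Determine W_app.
Formula: W_{app} = mg\left(1 - \frac{\rho_f}{\rho_{obj}}\right)
W_app = 65.05·9.81·(1 − 1000/6154) = 534.4 N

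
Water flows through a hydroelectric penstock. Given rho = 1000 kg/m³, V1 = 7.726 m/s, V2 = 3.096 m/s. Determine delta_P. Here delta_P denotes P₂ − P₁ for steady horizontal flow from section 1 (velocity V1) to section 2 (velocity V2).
Formula: \Delta P = \frac{1}{2} \rho (V_1^2 - V_2^2)
delta_P = 0.5·1000·(7.726² − 3.096²)/1000 = 25.05 kPa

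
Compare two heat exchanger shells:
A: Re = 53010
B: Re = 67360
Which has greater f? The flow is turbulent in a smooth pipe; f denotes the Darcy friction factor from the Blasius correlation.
f(A) = 0.02083, f(B) = 0.01961. Answer: A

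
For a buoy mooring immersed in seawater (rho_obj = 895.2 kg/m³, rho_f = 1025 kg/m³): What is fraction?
Formula: f_{sub} = \frac{\rho_{obj}}{\rho_f}
fraction = 895.2/1025 = 0.8734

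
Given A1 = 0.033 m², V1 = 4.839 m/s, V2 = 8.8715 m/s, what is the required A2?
Formula: V_2 = \frac{A_1 V_1}{A_2}
Substituting knowns: 8.8715 = 0.033·4.839/A2
Solving for A2: A2 = 0.033·4.839/8.8715 = 0.018 m²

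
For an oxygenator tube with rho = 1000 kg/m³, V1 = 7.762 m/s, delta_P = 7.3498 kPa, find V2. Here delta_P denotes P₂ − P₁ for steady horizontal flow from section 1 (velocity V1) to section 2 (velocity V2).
Formula: \Delta P = \frac{1}{2} \rho (V_1^2 - V_2^2)
Substituting knowns: 7.3498 = 0.5·1000·(7.762² − V2²)/1000
Solving for V2: V2 = √(7.762² − 2·(7.3498·1000)/1000) = 6.749 m/s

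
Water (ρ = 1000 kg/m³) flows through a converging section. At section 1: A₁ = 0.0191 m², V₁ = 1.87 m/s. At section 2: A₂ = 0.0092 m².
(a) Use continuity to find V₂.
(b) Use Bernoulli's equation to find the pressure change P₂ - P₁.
(a) Continuity: A₁V₁=A₂V₂ -> V₂=A₁V₁/A₂=0.0191*1.87/0.0092=3.88 m/s
(b) Bernoulli: P₂-P₁=0.5*rho*(V₁^2-V₂^2)/1000=0.5*1000*(1.87^2-3.88^2)/1000=-5.779 kPa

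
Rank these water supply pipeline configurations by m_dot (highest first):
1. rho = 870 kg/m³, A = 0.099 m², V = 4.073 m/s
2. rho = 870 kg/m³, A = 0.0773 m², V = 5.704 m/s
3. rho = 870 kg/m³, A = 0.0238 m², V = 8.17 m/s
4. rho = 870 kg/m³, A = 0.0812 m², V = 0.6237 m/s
Case 1: m_dot = 350.8 kg/s
Case 2: m_dot = 383.6 kg/s
Case 3: m_dot = 169.2 kg/s
Case 4: m_dot = 44.06 kg/s
Ranking (highest first): 2, 1, 3, 4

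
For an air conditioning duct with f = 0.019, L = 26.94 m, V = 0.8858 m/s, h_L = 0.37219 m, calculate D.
Formula: h_L = f \frac{L}{D} \frac{V^2}{2g}
Substituting knowns: 0.37219 = 0.019·(26.94/D)·0.8858²/(2·9.81)
Solving for D: D = 0.019·26.94·0.8858²/(2·9.81·0.37219) = 0.055 m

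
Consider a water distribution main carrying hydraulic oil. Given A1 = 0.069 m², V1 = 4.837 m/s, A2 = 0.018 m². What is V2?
Formula: V_2 = \frac{A_1 V_1}{A_2}
V2 = 0.069·4.837/0.018 = 18.54 m/s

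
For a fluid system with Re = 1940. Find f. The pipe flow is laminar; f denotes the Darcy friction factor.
Formula: f = \frac{64}{Re}
f = 64/1940 = 0.03299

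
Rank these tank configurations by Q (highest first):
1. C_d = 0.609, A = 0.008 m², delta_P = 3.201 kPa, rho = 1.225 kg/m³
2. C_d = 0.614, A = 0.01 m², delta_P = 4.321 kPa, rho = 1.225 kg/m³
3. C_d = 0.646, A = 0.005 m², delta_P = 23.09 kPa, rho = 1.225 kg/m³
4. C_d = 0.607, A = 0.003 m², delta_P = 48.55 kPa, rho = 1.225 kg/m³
Case 1: Q = 352.2 L/s
Case 2: Q = 515.7 L/s
Case 3: Q = 627.1 L/s
Case 4: Q = 512.7 L/s
Ranking (highest first): 3, 2, 4, 1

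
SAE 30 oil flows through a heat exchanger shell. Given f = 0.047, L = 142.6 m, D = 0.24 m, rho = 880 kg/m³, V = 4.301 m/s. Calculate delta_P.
Formula: \Delta P = f \frac{L}{D} \frac{\rho V^2}{2}
delta_P = 0.047·(142.6/0.24)·0.5·880·4.301²/1000 = 227.3 kPa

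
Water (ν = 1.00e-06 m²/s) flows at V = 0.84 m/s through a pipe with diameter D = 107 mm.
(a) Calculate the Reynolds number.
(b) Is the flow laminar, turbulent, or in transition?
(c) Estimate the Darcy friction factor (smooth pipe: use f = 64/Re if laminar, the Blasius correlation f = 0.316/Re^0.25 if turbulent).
(a) Re = V·D/ν = 0.84·0.107/1.00e-06 = 89880
(b) Flow regime: turbulent (Re > 4000)
(c) Friction factor: f = 0.316/Re^0.25 = 0.316/89880^0.25 = 0.01825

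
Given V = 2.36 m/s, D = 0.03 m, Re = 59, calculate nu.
Formula: Re = \frac{V D}{\nu}
Substituting knowns: 59 = 2.36·0.03/nu
Solving for nu: nu = 2.36·0.03/59 = 0.0012 m²/s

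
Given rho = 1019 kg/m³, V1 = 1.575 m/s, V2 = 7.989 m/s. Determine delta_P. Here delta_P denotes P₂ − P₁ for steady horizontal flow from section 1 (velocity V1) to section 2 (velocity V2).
Formula: \Delta P = \frac{1}{2} \rho (V_1^2 - V_2^2)
delta_P = 0.5·1019·(1.575² − 7.989²)/1000 = -31.25 kPa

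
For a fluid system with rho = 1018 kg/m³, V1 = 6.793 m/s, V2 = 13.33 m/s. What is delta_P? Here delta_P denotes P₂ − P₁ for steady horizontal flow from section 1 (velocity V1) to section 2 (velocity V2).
Formula: \Delta P = \frac{1}{2} \rho (V_1^2 - V_2^2)
delta_P = 0.5·1018·(6.793² − 13.33²)/1000 = -66.96 kPa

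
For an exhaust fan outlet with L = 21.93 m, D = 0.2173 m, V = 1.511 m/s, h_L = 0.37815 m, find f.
Formula: h_L = f \frac{L}{D} \frac{V^2}{2g}
Substituting knowns: 0.37815 = f·(21.93/0.2173)·1.511²/(2·9.81)
Solving for f: f = 0.37815·2·9.81/((21.93/0.2173)·1.511²) = 0.0322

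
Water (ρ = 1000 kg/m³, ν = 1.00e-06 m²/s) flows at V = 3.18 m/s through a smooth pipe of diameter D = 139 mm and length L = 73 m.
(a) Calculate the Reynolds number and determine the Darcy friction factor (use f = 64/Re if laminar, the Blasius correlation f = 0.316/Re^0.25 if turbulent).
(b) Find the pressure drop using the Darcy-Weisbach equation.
(a) Re = V·D/ν = 3.18·0.139/1.00e-06 = 442020 → turbulent (Re > 4000); f = 0.316/Re^0.25 = 0.316/442020^0.25 = 0.012255 (Blasius is strictly valid for Re ≲ 1e5; used here as the smooth-pipe estimate the problem specifies)
(b) Darcy-Weisbach: ΔP = f·(L/D)·½ρV²/1000 = 0.012255·(73/0.139)·½·1000·3.18²/1000 = 32.54 kPa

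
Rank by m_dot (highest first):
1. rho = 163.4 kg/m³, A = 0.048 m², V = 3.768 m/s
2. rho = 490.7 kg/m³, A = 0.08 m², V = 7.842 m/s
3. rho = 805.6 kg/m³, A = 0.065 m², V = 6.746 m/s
Case 1: m_dot = 29.55 kg/s
Case 2: m_dot = 307.8 kg/s
Case 3: m_dot = 353.2 kg/s
Ranking (highest first): 3, 2, 1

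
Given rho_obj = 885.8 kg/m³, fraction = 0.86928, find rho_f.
Formula: f_{sub} = \frac{\rho_{obj}}{\rho_f}
Substituting knowns: 0.86928 = 885.8/rho_f
Solving for rho_f: rho_f = 885.8/0.86928 = 1019 kg/m³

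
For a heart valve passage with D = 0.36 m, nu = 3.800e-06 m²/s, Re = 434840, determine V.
Formula: Re = \frac{V D}{\nu}
Substituting knowns: 434840 = V·0.36/3.800e-06
Solving for V: V = 434840·3.800e-06/0.36 = 4.59 m/s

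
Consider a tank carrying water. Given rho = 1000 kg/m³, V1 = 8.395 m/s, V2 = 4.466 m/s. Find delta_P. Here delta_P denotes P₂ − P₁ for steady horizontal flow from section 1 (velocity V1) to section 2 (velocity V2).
Formula: \Delta P = \frac{1}{2} \rho (V_1^2 - V_2^2)
delta_P = 0.5·1000·(8.395² − 4.466²)/1000 = 25.27 kPa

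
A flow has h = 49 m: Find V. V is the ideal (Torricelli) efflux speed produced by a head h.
Formula: V = \sqrt{2 g h}
V = √(2·9.81·49) = 31.01 m/s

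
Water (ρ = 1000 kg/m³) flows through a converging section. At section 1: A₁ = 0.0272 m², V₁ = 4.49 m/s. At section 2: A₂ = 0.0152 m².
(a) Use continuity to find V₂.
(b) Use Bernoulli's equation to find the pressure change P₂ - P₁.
(a) Continuity: A₁V₁=A₂V₂ -> V₂=A₁V₁/A₂=0.0272*4.49/0.0152=8.03 m/s
(b) Bernoulli: P₂-P₁=0.5*rho*(V₁^2-V₂^2)/1000=0.5*1000*(4.49^2-8.03^2)/1000=-22.16 kPa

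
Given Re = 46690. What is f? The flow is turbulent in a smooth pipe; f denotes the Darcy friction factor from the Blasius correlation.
Formula: f = \frac{0.316}{Re^{0.25}}
f = 0.316/46690^0.25 = 0.0215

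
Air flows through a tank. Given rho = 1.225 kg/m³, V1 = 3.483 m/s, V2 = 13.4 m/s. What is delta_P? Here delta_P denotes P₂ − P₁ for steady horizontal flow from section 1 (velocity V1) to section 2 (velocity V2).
Formula: \Delta P = \frac{1}{2} \rho (V_1^2 - V_2^2)
delta_P = 0.5·1.225·(3.483² − 13.4²)/1000 = -0.1026 kPa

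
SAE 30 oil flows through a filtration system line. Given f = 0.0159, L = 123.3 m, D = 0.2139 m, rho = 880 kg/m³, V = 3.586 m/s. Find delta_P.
Formula: \Delta P = f \frac{L}{D} \frac{\rho V^2}{2}
delta_P = 0.0159·(123.3/0.2139)·0.5·880·3.586²/1000 = 51.86 kPa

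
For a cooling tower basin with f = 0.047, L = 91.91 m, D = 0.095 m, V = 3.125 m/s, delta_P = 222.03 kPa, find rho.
Formula: \Delta P = f \frac{L}{D} \frac{\rho V^2}{2}
Substituting knowns: 222.03 = 0.047·(91.91/0.095)·0.5·rho·3.125²/1000
Solving for rho: rho = (222.03·1000)/(0.047·(91.91/0.095)·0.5·3.125²) = 1000 kg/m³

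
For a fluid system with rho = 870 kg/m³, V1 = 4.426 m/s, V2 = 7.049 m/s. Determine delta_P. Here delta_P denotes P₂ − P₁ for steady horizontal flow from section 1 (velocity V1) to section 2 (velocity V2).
Formula: \Delta P = \frac{1}{2} \rho (V_1^2 - V_2^2)
delta_P = 0.5·870·(4.426² − 7.049²)/1000 = -13.09 kPa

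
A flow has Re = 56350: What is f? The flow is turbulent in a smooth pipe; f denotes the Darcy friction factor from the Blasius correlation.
Formula: f = \frac{0.316}{Re^{0.25}}
f = 0.316/56350^0.25 = 0.02051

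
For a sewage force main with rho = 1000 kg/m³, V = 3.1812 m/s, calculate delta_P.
Formula: V = \sqrt{\frac{2 \Delta P}{\rho}}
Substituting knowns: 3.1812 = √(2·(delta_P·1000)/1000)
Solving for delta_P: delta_P = 3.1812²·1000/2/1000 = 5.06 kPa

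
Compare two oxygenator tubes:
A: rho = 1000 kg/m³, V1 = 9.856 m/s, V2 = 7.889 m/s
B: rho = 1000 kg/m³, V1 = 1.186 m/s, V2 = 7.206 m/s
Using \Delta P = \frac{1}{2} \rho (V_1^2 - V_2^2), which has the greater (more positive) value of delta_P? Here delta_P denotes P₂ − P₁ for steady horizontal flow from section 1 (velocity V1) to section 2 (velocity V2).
delta_P(A) = 17.45 kPa, delta_P(B) = -25.26 kPa. Answer: A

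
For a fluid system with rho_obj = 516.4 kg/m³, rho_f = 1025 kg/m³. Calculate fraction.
Formula: f_{sub} = \frac{\rho_{obj}}{\rho_f}
fraction = 516.4/1025 = 0.5038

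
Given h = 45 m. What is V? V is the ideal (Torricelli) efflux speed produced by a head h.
Formula: V = \sqrt{2 g h}
V = √(2·9.81·45) = 29.71 m/s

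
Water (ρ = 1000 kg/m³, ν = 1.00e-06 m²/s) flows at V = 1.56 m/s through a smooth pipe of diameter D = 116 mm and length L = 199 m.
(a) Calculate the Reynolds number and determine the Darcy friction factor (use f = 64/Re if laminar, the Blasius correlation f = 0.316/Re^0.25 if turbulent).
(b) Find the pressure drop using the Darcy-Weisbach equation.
(a) Re = V·D/ν = 1.56·0.116/1.00e-06 = 180960 → turbulent (Re > 4000); f = 0.316/Re^0.25 = 0.316/180960^0.25 = 0.015321 (Blasius is strictly valid for Re ≲ 1e5; used here as the smooth-pipe estimate the problem specifies)
(b) Darcy-Weisbach: ΔP = f·(L/D)·½ρV²/1000 = 0.015321·(199/0.116)·½·1000·1.56²/1000 = 31.98 kPa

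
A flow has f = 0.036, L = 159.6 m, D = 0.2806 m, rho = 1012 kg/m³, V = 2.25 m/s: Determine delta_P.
Formula: \Delta P = f \frac{L}{D} \frac{\rho V^2}{2}
delta_P = 0.036·(159.6/0.2806)·0.5·1012·2.25²/1000 = 52.45 kPa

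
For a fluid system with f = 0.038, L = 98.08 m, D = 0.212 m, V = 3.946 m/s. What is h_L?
Formula: h_L = f \frac{L}{D} \frac{V^2}{2g}
h_L = 0.038·(98.08/0.212)·3.946²/(2·9.81) = 13.95 m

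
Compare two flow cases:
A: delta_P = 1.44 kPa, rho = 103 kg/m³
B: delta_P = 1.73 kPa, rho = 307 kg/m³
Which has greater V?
V(A) = 5.288 m/s, V(B) = 3.357 m/s. Answer: A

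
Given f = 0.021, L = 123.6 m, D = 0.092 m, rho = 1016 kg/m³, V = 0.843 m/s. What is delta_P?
Formula: \Delta P = f \frac{L}{D} \frac{\rho V^2}{2}
delta_P = 0.021·(123.6/0.092)·0.5·1016·0.843²/1000 = 10.19 kPa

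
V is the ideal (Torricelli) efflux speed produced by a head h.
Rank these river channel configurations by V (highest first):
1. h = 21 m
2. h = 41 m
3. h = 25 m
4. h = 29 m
Case 1: V = 20.3 m/s
Case 2: V = 28.36 m/s
Case 3: V = 22.15 m/s
Case 4: V = 23.85 m/s
Ranking (highest first): 2, 4, 3, 1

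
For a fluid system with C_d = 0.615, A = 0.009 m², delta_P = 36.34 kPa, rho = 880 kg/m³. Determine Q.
Formula: Q = C_d A \sqrt{\frac{2 \Delta P}{\rho}}
Q = 0.615·0.009·√(2·(36.34·1000)/880)·1000 = 50.3 L/s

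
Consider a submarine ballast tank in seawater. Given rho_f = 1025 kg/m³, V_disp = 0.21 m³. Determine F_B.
Formula: F_B = \rho_f g V_{disp}
F_B = 1025·9.81·0.21 = 2112 N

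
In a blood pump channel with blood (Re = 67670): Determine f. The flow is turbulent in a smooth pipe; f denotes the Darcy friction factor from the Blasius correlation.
Formula: f = \frac{0.316}{Re^{0.25}}
f = 0.316/67670^0.25 = 0.01959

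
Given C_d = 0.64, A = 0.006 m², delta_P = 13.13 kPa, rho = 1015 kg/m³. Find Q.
Formula: Q = C_d A \sqrt{\frac{2 \Delta P}{\rho}}
Q = 0.64·0.006·√(2·(13.13·1000)/1015)·1000 = 19.53 L/s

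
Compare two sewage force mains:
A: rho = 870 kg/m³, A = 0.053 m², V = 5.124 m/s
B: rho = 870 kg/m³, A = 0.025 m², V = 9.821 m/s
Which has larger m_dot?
m_dot(A) = 236.3 kg/s, m_dot(B) = 213.6 kg/s. Answer: A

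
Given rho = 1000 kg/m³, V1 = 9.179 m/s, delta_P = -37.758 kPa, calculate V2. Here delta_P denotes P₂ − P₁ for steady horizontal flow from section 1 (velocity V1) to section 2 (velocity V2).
Formula: \Delta P = \frac{1}{2} \rho (V_1^2 - V_2^2)
Substituting knowns: -37.758 = 0.5·1000·(9.179² − V2²)/1000
Solving for V2: V2 = √(9.179² − 2·(-37.758·1000)/1000) = 12.64 m/s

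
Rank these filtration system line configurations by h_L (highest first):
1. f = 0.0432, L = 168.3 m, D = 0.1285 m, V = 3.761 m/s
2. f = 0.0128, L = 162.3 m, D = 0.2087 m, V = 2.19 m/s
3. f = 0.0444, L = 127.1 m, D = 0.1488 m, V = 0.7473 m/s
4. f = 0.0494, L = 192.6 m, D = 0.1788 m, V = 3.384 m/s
Case 1: h_L = 40.79 m
Case 2: h_L = 2.433 m
Case 3: h_L = 1.079 m
Case 4: h_L = 31.06 m
Ranking (highest first): 1, 4, 2, 3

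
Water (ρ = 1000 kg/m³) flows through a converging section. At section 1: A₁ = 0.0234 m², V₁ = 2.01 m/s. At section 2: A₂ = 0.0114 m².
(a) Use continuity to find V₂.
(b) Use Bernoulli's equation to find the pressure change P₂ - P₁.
(a) Continuity: A₁V₁=A₂V₂ -> V₂=A₁V₁/A₂=0.0234*2.01/0.0114=4.13 m/s
(b) Bernoulli: P₂-P₁=0.5*rho*(V₁^2-V₂^2)/1000=0.5*1000*(2.01^2-4.13^2)/1000=-6.508 kPa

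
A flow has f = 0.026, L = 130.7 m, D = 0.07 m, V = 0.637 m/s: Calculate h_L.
Formula: h_L = f \frac{L}{D} \frac{V^2}{2g}
h_L = 0.026·(130.7/0.07)·0.637²/(2·9.81) = 1.004 m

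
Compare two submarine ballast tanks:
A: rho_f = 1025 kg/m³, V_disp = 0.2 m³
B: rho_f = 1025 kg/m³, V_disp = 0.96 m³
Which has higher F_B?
F_B(A) = 2011 N, F_B(B) = 9653 N. Answer: B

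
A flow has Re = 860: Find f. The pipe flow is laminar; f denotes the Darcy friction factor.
Formula: f = \frac{64}{Re}
f = 64/860 = 0.07442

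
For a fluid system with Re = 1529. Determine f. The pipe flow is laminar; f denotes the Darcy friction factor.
Formula: f = \frac{64}{Re}
f = 64/1529 = 0.04186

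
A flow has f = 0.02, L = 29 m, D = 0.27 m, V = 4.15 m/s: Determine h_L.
Formula: h_L = f \frac{L}{D} \frac{V^2}{2g}
h_L = 0.02·(29/0.27)·4.15²/(2·9.81) = 1.886 m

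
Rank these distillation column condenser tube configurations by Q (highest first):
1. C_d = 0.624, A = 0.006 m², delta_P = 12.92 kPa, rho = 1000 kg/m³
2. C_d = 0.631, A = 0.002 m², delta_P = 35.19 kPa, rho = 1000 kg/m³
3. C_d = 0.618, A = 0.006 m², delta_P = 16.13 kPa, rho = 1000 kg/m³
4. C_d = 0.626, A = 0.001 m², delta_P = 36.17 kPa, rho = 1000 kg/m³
Case 1: Q = 19.03 L/s
Case 2: Q = 10.59 L/s
Case 3: Q = 21.06 L/s
Case 4: Q = 5.324 L/s
Ranking (highest first): 3, 1, 2, 4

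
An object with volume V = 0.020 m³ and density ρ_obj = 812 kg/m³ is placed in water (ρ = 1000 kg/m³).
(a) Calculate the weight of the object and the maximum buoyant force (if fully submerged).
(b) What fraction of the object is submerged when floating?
(a) W=rho_obj*g*V=812*9.81*0.020=159.3 N; F_B(max)=rho*g*V=1000*9.81*0.020=196.2 N
(b) Floating fraction=rho_obj/rho=812/1000=0.812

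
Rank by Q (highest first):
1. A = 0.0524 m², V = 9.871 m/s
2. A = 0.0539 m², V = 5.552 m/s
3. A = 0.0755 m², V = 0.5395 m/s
Case 1: Q = 517.2 L/s
Case 2: Q = 299.3 L/s
Case 3: Q = 40.73 L/s
Ranking (highest first): 1, 2, 3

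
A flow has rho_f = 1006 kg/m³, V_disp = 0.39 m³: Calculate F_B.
Formula: F_B = \rho_f g V_{disp}
F_B = 1006·9.81·0.39 = 3849 N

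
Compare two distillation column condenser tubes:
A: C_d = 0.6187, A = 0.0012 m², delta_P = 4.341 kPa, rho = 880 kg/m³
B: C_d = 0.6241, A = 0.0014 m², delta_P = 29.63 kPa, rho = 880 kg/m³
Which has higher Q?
Q(A) = 2.332 L/s, Q(B) = 7.17 L/s. Answer: B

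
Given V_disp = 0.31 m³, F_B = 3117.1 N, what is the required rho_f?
Formula: F_B = \rho_f g V_{disp}
Substituting knowns: 3117.1 = rho_f·9.81·0.31
Solving for rho_f: rho_f = 3117.1/(9.81·0.31) = 1025 kg/m³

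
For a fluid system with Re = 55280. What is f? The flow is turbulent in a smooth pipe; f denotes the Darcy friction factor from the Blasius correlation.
Formula: f = \frac{0.316}{Re^{0.25}}
f = 0.316/55280^0.25 = 0.02061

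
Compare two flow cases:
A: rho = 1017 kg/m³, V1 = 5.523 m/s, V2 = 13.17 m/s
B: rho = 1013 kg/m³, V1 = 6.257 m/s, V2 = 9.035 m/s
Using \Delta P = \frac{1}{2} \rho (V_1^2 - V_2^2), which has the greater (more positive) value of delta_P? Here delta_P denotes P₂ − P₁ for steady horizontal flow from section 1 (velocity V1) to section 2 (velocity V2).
delta_P(A) = -72.69 kPa, delta_P(B) = -21.52 kPa. Answer: B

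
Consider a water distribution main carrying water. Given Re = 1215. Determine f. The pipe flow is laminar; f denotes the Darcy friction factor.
Formula: f = \frac{64}{Re}
f = 64/1215 = 0.05267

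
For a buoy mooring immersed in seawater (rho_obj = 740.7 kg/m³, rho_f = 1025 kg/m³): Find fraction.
Formula: f_{sub} = \frac{\rho_{obj}}{\rho_f}
fraction = 740.7/1025 = 0.7226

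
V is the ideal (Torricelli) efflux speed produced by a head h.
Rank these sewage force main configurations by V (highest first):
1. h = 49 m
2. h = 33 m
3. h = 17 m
Case 1: V = 31.01 m/s
Case 2: V = 25.45 m/s
Case 3: V = 18.26 m/s
Ranking (highest first): 1, 2, 3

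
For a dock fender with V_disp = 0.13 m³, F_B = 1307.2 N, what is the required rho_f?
Formula: F_B = \rho_f g V_{disp}
Substituting knowns: 1307.2 = rho_f·9.81·0.13
Solving for rho_f: rho_f = 1307.2/(9.81·0.13) = 1025 kg/m³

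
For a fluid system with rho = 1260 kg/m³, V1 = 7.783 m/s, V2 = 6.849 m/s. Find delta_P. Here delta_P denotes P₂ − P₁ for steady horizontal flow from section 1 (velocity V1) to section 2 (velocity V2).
Formula: \Delta P = \frac{1}{2} \rho (V_1^2 - V_2^2)
delta_P = 0.5·1260·(7.783² − 6.849²)/1000 = 8.61 kPa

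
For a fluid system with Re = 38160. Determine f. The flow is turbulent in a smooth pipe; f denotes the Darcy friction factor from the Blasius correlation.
Formula: f = \frac{0.316}{Re^{0.25}}
f = 0.316/38160^0.25 = 0.02261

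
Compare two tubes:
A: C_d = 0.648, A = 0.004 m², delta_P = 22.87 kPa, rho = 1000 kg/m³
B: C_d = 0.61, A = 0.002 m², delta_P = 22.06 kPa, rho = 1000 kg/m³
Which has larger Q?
Q(A) = 17.53 L/s, Q(B) = 8.104 L/s. Answer: A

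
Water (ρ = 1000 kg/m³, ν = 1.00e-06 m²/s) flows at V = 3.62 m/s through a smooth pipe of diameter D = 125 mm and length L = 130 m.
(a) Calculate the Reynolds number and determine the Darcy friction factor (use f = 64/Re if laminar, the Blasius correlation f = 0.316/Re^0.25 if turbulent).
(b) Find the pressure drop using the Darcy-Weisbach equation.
(a) Re = V·D/ν = 3.62·0.125/1.00e-06 = 452500 → turbulent (Re > 4000); f = 0.316/Re^0.25 = 0.316/452500^0.25 = 0.012184 (Blasius is strictly valid for Re ≲ 1e5; used here as the smooth-pipe estimate the problem specifies)
(b) Darcy-Weisbach: ΔP = f·(L/D)·½ρV²/1000 = 0.012184·(130/0.125)·½·1000·3.62²/1000 = 83.03 kPa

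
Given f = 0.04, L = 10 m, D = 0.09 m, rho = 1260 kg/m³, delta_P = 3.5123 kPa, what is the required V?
Formula: \Delta P = f \frac{L}{D} \frac{\rho V^2}{2}
Substituting knowns: 3.5123 = 0.04·(10/0.09)·0.5·1260·V²/1000
Solving for V: V = √((3.5123·1000)/(0.04·(10/0.09)·0.5·1260)) = 1.12 m/s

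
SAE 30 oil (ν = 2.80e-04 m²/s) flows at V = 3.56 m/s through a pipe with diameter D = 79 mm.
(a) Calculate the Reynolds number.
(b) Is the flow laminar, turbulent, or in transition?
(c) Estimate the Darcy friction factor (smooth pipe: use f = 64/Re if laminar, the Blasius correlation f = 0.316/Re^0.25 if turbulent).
(a) Re = V·D/ν = 3.56·0.079/2.80e-04 = 1004.4
(b) Flow regime: laminar (Re < 2300)
(c) Friction factor: f = 64/Re = 64/1004.4 = 0.06372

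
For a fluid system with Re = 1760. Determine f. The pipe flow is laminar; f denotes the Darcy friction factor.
Formula: f = \frac{64}{Re}
f = 64/1760 = 0.03636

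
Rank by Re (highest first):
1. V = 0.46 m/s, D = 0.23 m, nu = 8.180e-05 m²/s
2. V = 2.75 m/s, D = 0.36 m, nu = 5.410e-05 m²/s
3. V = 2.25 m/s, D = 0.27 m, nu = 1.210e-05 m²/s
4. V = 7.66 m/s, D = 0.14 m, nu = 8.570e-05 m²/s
Case 1: Re = 1293
Case 2: Re = 18299
Case 3: Re = 50207
Case 4: Re = 12513
Ranking (highest first): 3, 2, 4, 1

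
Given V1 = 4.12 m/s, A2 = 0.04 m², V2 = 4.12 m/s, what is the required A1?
Formula: V_2 = \frac{A_1 V_1}{A_2}
Substituting knowns: 4.12 = A1·4.12/0.04
Solving for A1: A1 = 4.12·0.04/4.12 = 0.04 m²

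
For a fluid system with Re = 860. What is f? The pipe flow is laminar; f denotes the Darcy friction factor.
Formula: f = \frac{64}{Re}
f = 64/860 = 0.07442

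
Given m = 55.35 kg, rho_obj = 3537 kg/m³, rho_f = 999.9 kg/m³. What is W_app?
Formula: W_{app} = mg\left(1 - \frac{\rho_f}{\rho_{obj}}\right)
W_app = 55.35·9.81·(1 − 999.9/3537) = 389.5 N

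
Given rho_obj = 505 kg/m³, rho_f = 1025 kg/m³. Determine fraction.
Formula: f_{sub} = \frac{\rho_{obj}}{\rho_f}
fraction = 505/1025 = 0.4927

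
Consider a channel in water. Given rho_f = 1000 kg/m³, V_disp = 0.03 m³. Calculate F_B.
Formula: F_B = \rho_f g V_{disp}
F_B = 1000·9.81·0.03 = 294.3 N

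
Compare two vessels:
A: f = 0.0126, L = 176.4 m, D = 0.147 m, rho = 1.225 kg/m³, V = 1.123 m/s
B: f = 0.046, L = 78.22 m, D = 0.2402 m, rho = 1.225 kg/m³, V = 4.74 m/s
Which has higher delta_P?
delta_P(A) = 0.01168 kPa, delta_P(B) = 0.2061 kPa. Answer: B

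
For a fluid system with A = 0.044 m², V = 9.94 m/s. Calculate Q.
Formula: Q = A V
Q = 0.044·9.94·1000 = 437.4 L/s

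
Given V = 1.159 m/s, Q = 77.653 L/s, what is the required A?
Formula: Q = A V
Substituting knowns: 77.653 = A·1.159·1000
Solving for A: A = (77.653/1000)/1.159 = 0.067 m²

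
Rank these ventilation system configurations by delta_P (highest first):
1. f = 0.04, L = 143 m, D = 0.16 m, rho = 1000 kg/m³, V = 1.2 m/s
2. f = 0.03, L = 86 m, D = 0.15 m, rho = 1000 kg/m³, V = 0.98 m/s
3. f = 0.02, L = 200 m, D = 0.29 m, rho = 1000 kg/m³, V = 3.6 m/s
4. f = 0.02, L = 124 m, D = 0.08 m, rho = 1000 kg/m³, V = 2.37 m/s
Case 1: delta_P = 25.74 kPa
Case 2: delta_P = 8.259 kPa
Case 3: delta_P = 89.38 kPa
Case 4: delta_P = 87.06 kPa
Ranking (highest first): 3, 4, 1, 2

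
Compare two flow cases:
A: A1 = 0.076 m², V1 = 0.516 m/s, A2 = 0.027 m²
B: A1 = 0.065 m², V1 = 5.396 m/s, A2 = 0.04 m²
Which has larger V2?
V2(A) = 1.452 m/s, V2(B) = 8.768 m/s. Answer: B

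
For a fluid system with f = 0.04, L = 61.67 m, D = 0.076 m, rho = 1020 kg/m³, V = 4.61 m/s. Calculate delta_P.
Formula: \Delta P = f \frac{L}{D} \frac{\rho V^2}{2}
delta_P = 0.04·(61.67/0.076)·0.5·1020·4.61²/1000 = 351.8 kPa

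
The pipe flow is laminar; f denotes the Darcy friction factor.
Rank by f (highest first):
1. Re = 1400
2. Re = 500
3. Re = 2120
Case 1: f = 0.04571
Case 2: f = 0.128
Case 3: f = 0.03019
Ranking (highest first): 2, 1, 3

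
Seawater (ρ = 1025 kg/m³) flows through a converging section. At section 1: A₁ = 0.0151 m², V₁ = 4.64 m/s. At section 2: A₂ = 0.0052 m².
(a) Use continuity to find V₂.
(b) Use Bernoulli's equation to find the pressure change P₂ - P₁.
(a) Continuity: A₁V₁=A₂V₂ -> V₂=A₁V₁/A₂=0.0151*4.64/0.0052=13.47 m/s
(b) Bernoulli: P₂-P₁=0.5*rho*(V₁^2-V₂^2)/1000=0.5*1025*(4.64^2-13.47^2)/1000=-81.95 kPa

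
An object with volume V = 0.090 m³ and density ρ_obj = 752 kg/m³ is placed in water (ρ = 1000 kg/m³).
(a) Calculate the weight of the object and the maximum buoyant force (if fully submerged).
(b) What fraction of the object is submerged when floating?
(a) W=rho_obj*g*V=752*9.81*0.090=663.9 N; F_B(max)=rho*g*V=1000*9.81*0.090=882.9 N
(b) Floating fraction=rho_obj/rho=752/1000=0.752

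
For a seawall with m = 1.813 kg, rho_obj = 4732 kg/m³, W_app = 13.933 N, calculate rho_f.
Formula: W_{app} = mg\left(1 - \frac{\rho_f}{\rho_{obj}}\right)
Substituting knowns: 13.933 = 1.813·9.81·(1 − rho_f/4732)
Solving for rho_f: rho_f = 4732·(1 − 13.933/(1.813·9.81)) = 1025 kg/m³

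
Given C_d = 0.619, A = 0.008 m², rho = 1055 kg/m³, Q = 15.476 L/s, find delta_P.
Formula: Q = C_d A \sqrt{\frac{2 \Delta P}{\rho}}
Substituting knowns: 15.476 = 0.619·0.008·√(2·(delta_P·1000)/1055)·1000
Solving for delta_P: delta_P = ((15.476/1000)/(0.619·0.008))²·1055/2/1000 = 5.152 kPa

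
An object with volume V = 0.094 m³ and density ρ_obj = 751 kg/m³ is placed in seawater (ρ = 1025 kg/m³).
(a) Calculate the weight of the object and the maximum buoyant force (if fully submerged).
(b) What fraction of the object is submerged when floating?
(a) W=rho_obj*g*V=751*9.81*0.094=692.5 N; F_B(max)=rho*g*V=1025*9.81*0.094=945.2 N
(b) Floating fraction=rho_obj/rho=751/1025=0.733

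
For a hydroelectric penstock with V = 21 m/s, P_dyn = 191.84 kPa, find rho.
Formula: P_{dyn} = \frac{1}{2} \rho V^2
Substituting knowns: 191.84 = 0.5·rho·21²/1000
Solving for rho: rho = 2·(191.84·1000)/21² = 870 kg/m³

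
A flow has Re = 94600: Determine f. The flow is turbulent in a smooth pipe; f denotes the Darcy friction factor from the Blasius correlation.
Formula: f = \frac{0.316}{Re^{0.25}}
f = 0.316/94600^0.25 = 0.01802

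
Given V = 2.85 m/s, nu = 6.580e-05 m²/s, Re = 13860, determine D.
Formula: Re = \frac{V D}{\nu}
Substituting knowns: 13860 = 2.85·D/6.580e-05
Solving for D: D = 13860·6.580e-05/2.85 = 0.32 m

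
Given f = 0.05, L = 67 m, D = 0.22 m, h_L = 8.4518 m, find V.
Formula: h_L = f \frac{L}{D} \frac{V^2}{2g}
Substituting knowns: 8.4518 = 0.05·(67/0.22)·V²/(2·9.81)
Solving for V: V = √(8.4518·2·9.81/(0.05·(67/0.22))) = 3.3 m/s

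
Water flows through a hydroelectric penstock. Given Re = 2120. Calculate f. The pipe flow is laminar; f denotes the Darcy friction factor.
Formula: f = \frac{64}{Re}
f = 64/2120 = 0.03019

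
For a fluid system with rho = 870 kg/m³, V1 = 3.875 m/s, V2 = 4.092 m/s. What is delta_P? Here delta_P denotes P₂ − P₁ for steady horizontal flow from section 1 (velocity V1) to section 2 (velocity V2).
Formula: \Delta P = \frac{1}{2} \rho (V_1^2 - V_2^2)
delta_P = 0.5·870·(3.875² − 4.092²)/1000 = -0.752 kPa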